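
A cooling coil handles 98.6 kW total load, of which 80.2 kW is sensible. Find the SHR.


SHR = Q_sensible / Q_total
SHR = 80.2 / 98.6
SHR = 0.813

0.813


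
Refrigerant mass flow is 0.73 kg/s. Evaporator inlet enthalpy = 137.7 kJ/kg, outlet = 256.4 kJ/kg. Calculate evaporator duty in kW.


dh = 256.4 - 137.7 = 118.7 kJ/kg
Q_evap = m_dot * dh = 0.73 * 118.7
Q_evap = 86.65 kW

86.65


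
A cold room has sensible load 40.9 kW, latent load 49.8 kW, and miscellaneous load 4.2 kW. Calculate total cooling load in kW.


Q_total = Q_s + Q_l + Q_misc
Q_total = 40.9 + 49.8 + 4.2
Q_total = 94.9 kW

94.9


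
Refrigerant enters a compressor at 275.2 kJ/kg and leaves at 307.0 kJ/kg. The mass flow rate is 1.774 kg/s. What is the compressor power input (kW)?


dh = 307.0 - 275.2 = 31.8 kJ/kg
W = m_dot * dh = 1.774 * 31.8 = 56.41 kW

56.41


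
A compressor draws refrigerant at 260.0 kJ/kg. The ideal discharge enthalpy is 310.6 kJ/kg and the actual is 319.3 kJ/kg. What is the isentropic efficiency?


dh_ideal = 310.6 - 260.0 = 50.6 kJ/kg
dh_actual = 319.3 - 260.0 = 59.3 kJ/kg
eta_s = dh_ideal / dh_actual = 50.6 / 59.3
eta_s = 0.8533

0.8533


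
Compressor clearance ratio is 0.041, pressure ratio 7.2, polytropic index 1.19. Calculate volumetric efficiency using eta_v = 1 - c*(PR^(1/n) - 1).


PR^(1/n) = 7.2^(1/1.19) = 5.25348475
eta_v = 1 - 0.041 * (5.25348475 - 1)
eta_v = 0.8256

0.8256


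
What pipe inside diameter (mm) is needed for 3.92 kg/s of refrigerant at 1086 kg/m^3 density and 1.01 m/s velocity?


A = m_dot / (rho * v) = 3.92 / (1086 * 1.01) = 0.003573838047 m^2
d = sqrt(4*A/pi) * 1000
d = 67.5 mm

67.5


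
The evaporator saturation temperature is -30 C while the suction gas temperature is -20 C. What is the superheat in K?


Superheat = T_suction - T_evap
Superheat = -20 - (-30)
Superheat = 10 K

10


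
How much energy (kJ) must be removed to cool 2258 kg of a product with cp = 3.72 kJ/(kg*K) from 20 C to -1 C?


dT = 20 - (-1) = 21 K
Q = m * cp * dT = 2258 * 3.72 * 21
Q = 176395 kJ

176395


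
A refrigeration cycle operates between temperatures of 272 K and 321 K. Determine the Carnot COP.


dT = 321 - 272 = 49 K
COP_carnot = T_cold / dT = 272 / 49
COP_carnot = 5.551

5.551


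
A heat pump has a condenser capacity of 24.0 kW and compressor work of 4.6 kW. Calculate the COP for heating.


COP_hp = Q_cond / W
COP_hp = 24.0 / 4.6
COP_hp = 5.217

5.217


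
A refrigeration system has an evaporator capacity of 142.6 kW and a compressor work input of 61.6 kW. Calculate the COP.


COP = Q_evap / W
COP = 142.6 / 61.6
COP = 2.315

2.315


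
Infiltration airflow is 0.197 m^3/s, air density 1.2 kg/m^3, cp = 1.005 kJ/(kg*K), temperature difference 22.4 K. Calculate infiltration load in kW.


Q = V_dot * rho * cp * dT
Q = 0.197 * 1.2 * 1.005 * 22.4
Q = 5.322 kW

5.322


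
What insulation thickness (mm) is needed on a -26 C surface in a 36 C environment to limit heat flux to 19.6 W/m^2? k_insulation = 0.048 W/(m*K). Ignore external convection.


dT = 36 - (-26) = 62 K
thickness = k * dT / q_max * 1000
thickness = 0.048 * 62 / 19.6 * 1000
thickness = 151.8 mm

151.8


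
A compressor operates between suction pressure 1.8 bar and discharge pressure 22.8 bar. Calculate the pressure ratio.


PR = P_high / P_low
PR = 22.8 / 1.8
PR = 12.667

12.667


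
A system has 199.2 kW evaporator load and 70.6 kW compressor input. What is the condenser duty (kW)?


Q_cond = Q_evap + W
Q_cond = 199.2 + 70.6
Q_cond = 269.8 kW

269.8


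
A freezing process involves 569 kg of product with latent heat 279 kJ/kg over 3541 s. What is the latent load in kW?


Q_lat = m * h_fg / t
Q_lat = 569 * 279 / 3541
Q_lat = 44.83 kW

44.83


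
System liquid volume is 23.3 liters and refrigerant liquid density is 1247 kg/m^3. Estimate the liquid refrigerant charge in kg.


Charge = V * rho / 1000
Charge = 23.3 * 1247 / 1000
Charge = 29.06 kg

29.06


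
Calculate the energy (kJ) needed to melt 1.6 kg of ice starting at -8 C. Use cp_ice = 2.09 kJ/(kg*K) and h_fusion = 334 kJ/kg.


Sensible heat = cp * dT = 2.09 * 8 = 16.72 kJ/kg
Total per kg = 16.72 + 334 = 350.72 kJ/kg
Q = m * total = 1.6 * 350.72
Q = 561.2 kJ

561.2


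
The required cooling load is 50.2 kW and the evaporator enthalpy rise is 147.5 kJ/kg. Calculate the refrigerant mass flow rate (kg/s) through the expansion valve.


m_dot = Q / dh
m_dot = 50.2 / 147.5
m_dot = 0.3403 kg/s

0.3403


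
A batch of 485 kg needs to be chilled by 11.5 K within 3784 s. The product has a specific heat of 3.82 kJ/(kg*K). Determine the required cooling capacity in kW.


Q = m * cp * dT / t
Q = 485 * 3.82 * 11.5 / 3784
Q = 5.631 kW

5.631


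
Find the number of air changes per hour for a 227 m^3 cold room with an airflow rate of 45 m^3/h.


ACH = flow / volume
ACH = 45 / 227
ACH = 0.198

0.198


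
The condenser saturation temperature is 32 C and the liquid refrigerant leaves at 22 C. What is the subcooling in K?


Subcooling = T_cond - T_liquid
Subcooling = 32 - 22
Subcooling = 10 K

10


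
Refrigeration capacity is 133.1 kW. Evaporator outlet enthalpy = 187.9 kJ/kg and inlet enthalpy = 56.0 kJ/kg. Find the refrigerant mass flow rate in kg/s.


dh = 187.9 - 56.0 = 131.9 kJ/kg
m_dot = Q / dh = 133.1 / 131.9 = 1.0091 kg/s

1.0091


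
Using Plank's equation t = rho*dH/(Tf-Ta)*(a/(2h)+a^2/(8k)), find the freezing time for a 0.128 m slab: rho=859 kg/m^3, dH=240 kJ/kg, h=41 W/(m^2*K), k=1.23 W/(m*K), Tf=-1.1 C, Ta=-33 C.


dT = -1.1 - (-33) = 31.9 K
term1 = a/(2h) = 0.128/(2*41) = 0.00156097561
term2 = a^2/(8k) = 0.128^2/(8*1.23) = 0.00166504065
t = rho*dH*1000/dT * (term1 + term2)
t = 859*240*1000/31.9 * (0.00156097561 + 0.00166504065)
t = 20849 s

20849


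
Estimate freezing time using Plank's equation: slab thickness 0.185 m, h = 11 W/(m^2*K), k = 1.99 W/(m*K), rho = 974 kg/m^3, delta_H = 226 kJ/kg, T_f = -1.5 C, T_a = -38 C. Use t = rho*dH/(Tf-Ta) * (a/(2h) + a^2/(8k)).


dT = -1.5 - (-38) = 36.5 K
term1 = a/(2h) = 0.185/(2*11) = 0.008409090909
term2 = a^2/(8k) = 0.185^2/(8*1.99) = 0.002149811558
t = rho*dH*1000/dT * (term1 + term2)
t = 974*226*1000/36.5 * (0.008409090909 + 0.002149811558)
t = 63679 s

63679


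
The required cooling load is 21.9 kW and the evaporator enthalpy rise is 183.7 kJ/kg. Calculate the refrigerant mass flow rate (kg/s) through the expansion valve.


m_dot = Q / dh
m_dot = 21.9 / 183.7
m_dot = 0.1192 kg/s

0.1192


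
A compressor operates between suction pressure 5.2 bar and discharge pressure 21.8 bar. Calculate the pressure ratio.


PR = P_high / P_low
PR = 21.8 / 5.2
PR = 4.192

4.192


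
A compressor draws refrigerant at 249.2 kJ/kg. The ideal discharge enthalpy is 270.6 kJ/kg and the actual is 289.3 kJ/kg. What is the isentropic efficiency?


dh_ideal = 270.6 - 249.2 = 21.4 kJ/kg
dh_actual = 289.3 - 249.2 = 40.1 kJ/kg
eta_s = dh_ideal / dh_actual = 21.4 / 40.1
eta_s = 0.5337

0.5337


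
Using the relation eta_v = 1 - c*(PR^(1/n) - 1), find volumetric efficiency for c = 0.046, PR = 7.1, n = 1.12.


PR^(1/n) = 7.1^(1/1.12) = 5.7550897
eta_v = 1 - 0.046 * (5.7550897 - 1)
eta_v = 0.7813

0.7813


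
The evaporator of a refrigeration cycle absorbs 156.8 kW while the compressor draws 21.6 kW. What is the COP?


COP = Q_evap / W
COP = 156.8 / 21.6
COP = 7.259

7.259


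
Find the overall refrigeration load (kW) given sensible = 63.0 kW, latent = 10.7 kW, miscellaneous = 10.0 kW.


Q_total = Q_s + Q_l + Q_misc
Q_total = 63.0 + 10.7 + 10.0
Q_total = 83.7 kW

83.7


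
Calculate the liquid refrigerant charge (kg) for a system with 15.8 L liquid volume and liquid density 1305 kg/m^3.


Charge = V * rho / 1000
Charge = 15.8 * 1305 / 1000
Charge = 20.62 kg

20.62


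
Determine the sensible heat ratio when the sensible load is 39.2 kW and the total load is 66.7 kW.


SHR = Q_sensible / Q_total
SHR = 39.2 / 66.7
SHR = 0.588

0.588


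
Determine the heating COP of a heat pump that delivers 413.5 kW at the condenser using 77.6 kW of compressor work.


COP_hp = Q_cond / W
COP_hp = 413.5 / 77.6
COP_hp = 5.329

5.329


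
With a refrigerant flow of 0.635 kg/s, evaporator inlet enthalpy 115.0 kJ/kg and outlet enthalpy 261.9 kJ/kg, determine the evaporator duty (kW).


dh = 261.9 - 115.0 = 146.9 kJ/kg
Q_evap = m_dot * dh = 0.635 * 146.9
Q_evap = 93.28 kW

93.28


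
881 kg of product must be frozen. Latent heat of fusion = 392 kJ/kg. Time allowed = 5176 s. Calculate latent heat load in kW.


Q_lat = m * h_fg / t
Q_lat = 881 * 392 / 5176
Q_lat = 66.72 kW

66.72


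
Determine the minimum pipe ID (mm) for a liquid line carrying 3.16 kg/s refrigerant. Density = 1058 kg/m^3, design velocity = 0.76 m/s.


A = m_dot / (rho * v) = 3.16 / (1058 * 0.76) = 0.003929957218 m^2
d = sqrt(4*A/pi) * 1000
d = 70.7 mm

70.7


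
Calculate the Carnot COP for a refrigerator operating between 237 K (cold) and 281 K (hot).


dT = 281 - 237 = 44 K
COP_carnot = T_cold / dT = 237 / 44
COP_carnot = 5.386

5.386


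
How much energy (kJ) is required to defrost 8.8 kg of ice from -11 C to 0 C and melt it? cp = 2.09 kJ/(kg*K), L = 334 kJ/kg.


Sensible heat = cp * dT = 2.09 * 11 = 22.99 kJ/kg
Total per kg = 22.99 + 334 = 356.99 kJ/kg
Q = m * total = 8.8 * 356.99
Q = 3141.5 kJ

3141.5


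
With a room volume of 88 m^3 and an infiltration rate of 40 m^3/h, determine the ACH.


ACH = flow / volume
ACH = 40 / 88
ACH = 0.455

0.455


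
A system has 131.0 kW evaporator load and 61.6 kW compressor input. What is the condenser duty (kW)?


Q_cond = Q_evap + W
Q_cond = 131.0 + 61.6
Q_cond = 192.6 kW

192.6


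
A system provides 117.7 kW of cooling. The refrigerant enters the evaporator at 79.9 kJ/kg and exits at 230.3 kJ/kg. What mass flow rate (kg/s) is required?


dh = 230.3 - 79.9 = 150.4 kJ/kg
m_dot = Q / dh = 117.7 / 150.4 = 0.7826 kg/s

0.7826


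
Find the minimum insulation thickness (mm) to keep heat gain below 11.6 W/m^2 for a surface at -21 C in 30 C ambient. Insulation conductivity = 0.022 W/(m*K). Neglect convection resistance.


dT = 30 - (-21) = 51 K
thickness = k * dT / q_max * 1000
thickness = 0.022 * 51 / 11.6 * 1000
thickness = 96.7 mm

96.7


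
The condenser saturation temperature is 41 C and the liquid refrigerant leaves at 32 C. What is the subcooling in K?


Subcooling = T_cond - T_liquid
Subcooling = 41 - 32
Subcooling = 9 K

9


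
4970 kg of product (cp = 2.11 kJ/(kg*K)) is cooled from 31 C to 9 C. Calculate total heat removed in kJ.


dT = 31 - (9) = 22 K
Q = m * cp * dT = 4970 * 2.11 * 22
Q = 230707 kJ

230707


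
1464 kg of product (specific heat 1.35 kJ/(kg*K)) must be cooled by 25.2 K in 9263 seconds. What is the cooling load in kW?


Q = m * cp * dT / t
Q = 1464 * 1.35 * 25.2 / 9263
Q = 5.377 kW

5.377


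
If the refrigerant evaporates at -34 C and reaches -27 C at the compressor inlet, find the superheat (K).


Superheat = T_suction - T_evap
Superheat = -27 - (-34)
Superheat = 7 K

7


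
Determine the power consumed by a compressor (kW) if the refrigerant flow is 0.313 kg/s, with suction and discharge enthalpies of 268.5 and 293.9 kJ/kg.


dh = 293.9 - 268.5 = 25.4 kJ/kg
W = m_dot * dh = 0.313 * 25.4 = 7.95 kW

7.95


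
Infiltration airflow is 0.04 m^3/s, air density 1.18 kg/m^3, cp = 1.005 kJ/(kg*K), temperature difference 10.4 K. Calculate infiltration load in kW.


Q = V_dot * rho * cp * dT
Q = 0.04 * 1.18 * 1.005 * 10.4
Q = 0.493 kW

0.493


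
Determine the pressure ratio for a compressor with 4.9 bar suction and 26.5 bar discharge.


PR = P_high / P_low
PR = 26.5 / 4.9
PR = 5.408

5.408


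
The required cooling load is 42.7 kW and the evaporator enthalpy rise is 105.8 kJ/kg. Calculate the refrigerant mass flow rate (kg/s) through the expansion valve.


m_dot = Q / dh
m_dot = 42.7 / 105.8
m_dot = 0.4036 kg/s

0.4036


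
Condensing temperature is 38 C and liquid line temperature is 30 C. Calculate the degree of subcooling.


Subcooling = T_cond - T_liquid
Subcooling = 38 - 30
Subcooling = 8 K

8


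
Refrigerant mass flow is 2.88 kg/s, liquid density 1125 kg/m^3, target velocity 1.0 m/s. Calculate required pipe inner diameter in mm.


A = m_dot / (rho * v) = 2.88 / (1125 * 1.0) = 0.00256 m^2
d = sqrt(4*A/pi) * 1000
d = 57.1 mm

57.1


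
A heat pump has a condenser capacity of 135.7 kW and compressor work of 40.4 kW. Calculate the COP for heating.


COP_hp = Q_cond / W
COP_hp = 135.7 / 40.4
COP_hp = 3.359

3.359


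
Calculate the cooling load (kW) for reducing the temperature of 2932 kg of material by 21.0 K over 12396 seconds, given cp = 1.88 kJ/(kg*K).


Q = m * cp * dT / t
Q = 2932 * 1.88 * 21.0 / 12396
Q = 9.338 kW

9.338


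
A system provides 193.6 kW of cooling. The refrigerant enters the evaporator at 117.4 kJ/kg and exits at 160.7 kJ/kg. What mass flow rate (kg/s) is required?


dh = 160.7 - 117.4 = 43.3 kJ/kg
m_dot = Q / dh = 193.6 / 43.3 = 4.4711 kg/s

4.4711


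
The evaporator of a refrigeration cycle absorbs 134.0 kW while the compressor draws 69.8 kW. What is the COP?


COP = Q_evap / W
COP = 134.0 / 69.8
COP = 1.92

1.92


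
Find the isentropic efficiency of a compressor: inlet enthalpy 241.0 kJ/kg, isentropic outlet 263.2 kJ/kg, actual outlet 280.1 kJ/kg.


dh_ideal = 263.2 - 241.0 = 22.2 kJ/kg
dh_actual = 280.1 - 241.0 = 39.1 kJ/kg
eta_s = dh_ideal / dh_actual = 22.2 / 39.1
eta_s = 0.5678

0.5678


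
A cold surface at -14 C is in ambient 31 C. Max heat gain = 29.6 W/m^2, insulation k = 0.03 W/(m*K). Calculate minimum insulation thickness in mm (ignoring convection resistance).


dT = 31 - (-14) = 45 K
thickness = k * dT / q_max * 1000
thickness = 0.03 * 45 / 29.6 * 1000
thickness = 45.6 mm

45.6


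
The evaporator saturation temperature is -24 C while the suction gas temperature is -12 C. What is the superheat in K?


Superheat = T_suction - T_evap
Superheat = -12 - (-24)
Superheat = 12 K

12


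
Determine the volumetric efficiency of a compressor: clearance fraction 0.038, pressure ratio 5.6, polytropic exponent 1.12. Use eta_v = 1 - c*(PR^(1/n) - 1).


PR^(1/n) = 5.6^(1/1.12) = 4.65612921
eta_v = 1 - 0.038 * (4.65612921 - 1)
eta_v = 0.8611

0.8611


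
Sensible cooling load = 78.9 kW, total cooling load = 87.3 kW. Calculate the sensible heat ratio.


SHR = Q_sensible / Q_total
SHR = 78.9 / 87.3
SHR = 0.904

0.904


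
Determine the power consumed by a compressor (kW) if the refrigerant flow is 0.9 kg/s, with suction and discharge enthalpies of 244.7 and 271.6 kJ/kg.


dh = 271.6 - 244.7 = 26.9 kJ/kg
W = m_dot * dh = 0.9 * 26.9 = 24.21 kW

24.21


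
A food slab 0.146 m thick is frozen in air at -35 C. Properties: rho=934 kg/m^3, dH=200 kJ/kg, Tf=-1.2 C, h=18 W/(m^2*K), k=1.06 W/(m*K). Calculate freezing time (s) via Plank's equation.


dT = -1.2 - (-35) = 33.8 K
term1 = a/(2h) = 0.146/(2*18) = 0.004055555556
term2 = a^2/(8k) = 0.146^2/(8*1.06) = 0.002513679245
t = rho*dH*1000/dT * (term1 + term2)
t = 934*200*1000/33.8 * (0.004055555556 + 0.002513679245)
t = 36306 s

36306


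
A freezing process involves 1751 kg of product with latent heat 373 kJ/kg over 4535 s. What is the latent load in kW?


Q_lat = m * h_fg / t
Q_lat = 1751 * 373 / 4535
Q_lat = 144.02 kW

144.02


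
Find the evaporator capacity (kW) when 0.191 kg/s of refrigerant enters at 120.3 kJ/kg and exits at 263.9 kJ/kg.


dh = 263.9 - 120.3 = 143.6 kJ/kg
Q_evap = m_dot * dh = 0.191 * 143.6
Q_evap = 27.43 kW

27.43


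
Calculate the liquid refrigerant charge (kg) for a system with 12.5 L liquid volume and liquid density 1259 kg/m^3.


Charge = V * rho / 1000
Charge = 12.5 * 1259 / 1000
Charge = 15.74 kg

15.74


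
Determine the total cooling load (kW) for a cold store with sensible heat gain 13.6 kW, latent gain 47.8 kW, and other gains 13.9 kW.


Q_total = Q_s + Q_l + Q_misc
Q_total = 13.6 + 47.8 + 13.9
Q_total = 75.3 kW

75.3


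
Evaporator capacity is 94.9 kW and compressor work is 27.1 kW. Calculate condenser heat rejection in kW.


Q_cond = Q_evap + W
Q_cond = 94.9 + 27.1
Q_cond = 122.0 kW

122.0


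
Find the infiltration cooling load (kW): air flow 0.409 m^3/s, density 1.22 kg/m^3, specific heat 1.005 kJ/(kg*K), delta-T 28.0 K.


Q = V_dot * rho * cp * dT
Q = 0.409 * 1.22 * 1.005 * 28.0
Q = 14.041 kW

14.041


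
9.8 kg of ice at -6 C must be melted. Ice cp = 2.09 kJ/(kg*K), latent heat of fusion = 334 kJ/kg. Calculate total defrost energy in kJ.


Sensible heat = cp * dT = 2.09 * 6 = 12.54 kJ/kg
Total per kg = 12.54 + 334 = 346.54 kJ/kg
Q = m * total = 9.8 * 346.54
Q = 3396.1 kJ

3396.1


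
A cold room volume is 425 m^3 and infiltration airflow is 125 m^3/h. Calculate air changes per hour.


ACH = flow / volume
ACH = 125 / 425
ACH = 0.294

0.294


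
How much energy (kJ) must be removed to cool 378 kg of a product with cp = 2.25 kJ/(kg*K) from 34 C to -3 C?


dT = 34 - (-3) = 37 K
Q = m * cp * dT = 378 * 2.25 * 37
Q = 31469 kJ

31469


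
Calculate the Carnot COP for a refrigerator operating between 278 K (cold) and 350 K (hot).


dT = 350 - 278 = 72 K
COP_carnot = T_cold / dT = 278 / 72
COP_carnot = 3.861

3.861


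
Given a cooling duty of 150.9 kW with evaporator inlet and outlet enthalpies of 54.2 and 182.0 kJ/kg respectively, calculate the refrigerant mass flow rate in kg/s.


dh = 182.0 - 54.2 = 127.8 kJ/kg
m_dot = Q / dh = 150.9 / 127.8 = 1.1808 kg/s

1.1808


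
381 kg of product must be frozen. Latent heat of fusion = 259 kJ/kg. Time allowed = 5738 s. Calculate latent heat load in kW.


Q_lat = m * h_fg / t
Q_lat = 381 * 259 / 5738
Q_lat = 17.2 kW

17.2


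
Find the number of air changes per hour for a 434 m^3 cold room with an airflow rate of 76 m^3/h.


ACH = flow / volume
ACH = 76 / 434
ACH = 0.175

0.175


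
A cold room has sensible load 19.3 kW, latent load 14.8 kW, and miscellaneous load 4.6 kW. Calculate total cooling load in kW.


Q_total = Q_s + Q_l + Q_misc
Q_total = 19.3 + 14.8 + 4.6
Q_total = 38.7 kW

38.7


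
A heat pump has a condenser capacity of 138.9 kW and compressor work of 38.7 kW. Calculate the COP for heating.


COP_hp = Q_cond / W
COP_hp = 138.9 / 38.7
COP_hp = 3.589

3.589


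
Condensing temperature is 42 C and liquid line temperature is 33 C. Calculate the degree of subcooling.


Subcooling = T_cond - T_liquid
Subcooling = 42 - 33
Subcooling = 9 K

9


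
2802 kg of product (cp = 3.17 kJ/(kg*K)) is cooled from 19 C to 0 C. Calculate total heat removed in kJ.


dT = 19 - (0) = 19 K
Q = m * cp * dT = 2802 * 3.17 * 19
Q = 168764 kJ

168764


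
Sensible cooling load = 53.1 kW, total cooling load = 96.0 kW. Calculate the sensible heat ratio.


SHR = Q_sensible / Q_total
SHR = 53.1 / 96.0
SHR = 0.553

0.553


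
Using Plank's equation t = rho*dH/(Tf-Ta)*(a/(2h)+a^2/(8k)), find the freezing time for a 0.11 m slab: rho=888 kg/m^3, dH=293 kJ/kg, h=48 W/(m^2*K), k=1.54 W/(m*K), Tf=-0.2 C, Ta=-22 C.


dT = -0.2 - (-22) = 21.8 K
term1 = a/(2h) = 0.11/(2*48) = 0.001145833333
term2 = a^2/(8k) = 0.11^2/(8*1.54) = 0.0009821428571
t = rho*dH*1000/dT * (term1 + term2)
t = 888*293*1000/21.8 * (0.001145833333 + 0.0009821428571)
t = 25397 s

25397


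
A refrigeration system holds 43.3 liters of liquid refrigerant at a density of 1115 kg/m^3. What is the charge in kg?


Charge = V * rho / 1000
Charge = 43.3 * 1115 / 1000
Charge = 48.28 kg

48.28


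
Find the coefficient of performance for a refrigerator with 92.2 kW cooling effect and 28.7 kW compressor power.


COP = Q_evap / W
COP = 92.2 / 28.7
COP = 3.213

3.213


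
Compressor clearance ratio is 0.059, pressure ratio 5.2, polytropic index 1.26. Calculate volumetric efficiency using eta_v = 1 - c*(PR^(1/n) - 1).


PR^(1/n) = 5.2^(1/1.26) = 3.70046774
eta_v = 1 - 0.059 * (3.70046774 - 1)
eta_v = 0.8407

0.8407


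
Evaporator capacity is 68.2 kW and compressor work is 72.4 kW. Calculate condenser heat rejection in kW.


Q_cond = Q_evap + W
Q_cond = 68.2 + 72.4
Q_cond = 140.6 kW

140.6


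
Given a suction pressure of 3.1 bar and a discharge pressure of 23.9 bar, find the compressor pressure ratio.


PR = P_high / P_low
PR = 23.9 / 3.1
PR = 7.71

7.71


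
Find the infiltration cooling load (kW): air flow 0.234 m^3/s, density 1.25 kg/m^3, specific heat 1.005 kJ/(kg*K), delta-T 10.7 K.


Q = V_dot * rho * cp * dT
Q = 0.234 * 1.25 * 1.005 * 10.7
Q = 3.145 kW

3.145


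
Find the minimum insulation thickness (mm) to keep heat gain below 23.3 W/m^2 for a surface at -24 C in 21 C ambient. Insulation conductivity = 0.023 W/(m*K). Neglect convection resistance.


dT = 21 - (-24) = 45 K
thickness = k * dT / q_max * 1000
thickness = 0.023 * 45 / 23.3 * 1000
thickness = 44.4 mm

44.4


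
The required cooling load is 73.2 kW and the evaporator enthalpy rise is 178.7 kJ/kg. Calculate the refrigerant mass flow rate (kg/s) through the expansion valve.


m_dot = Q / dh
m_dot = 73.2 / 178.7
m_dot = 0.4096 kg/s

0.4096


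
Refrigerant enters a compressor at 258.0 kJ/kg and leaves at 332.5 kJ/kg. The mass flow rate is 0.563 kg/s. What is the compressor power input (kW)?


dh = 332.5 - 258.0 = 74.5 kJ/kg
W = m_dot * dh = 0.563 * 74.5 = 41.94 kW

41.94


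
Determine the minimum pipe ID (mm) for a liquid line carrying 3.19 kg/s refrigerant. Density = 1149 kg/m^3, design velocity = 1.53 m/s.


A = m_dot / (rho * v) = 3.19 / (1149 * 1.53) = 0.001814592968 m^2
d = sqrt(4*A/pi) * 1000
d = 48.1 mm

48.1


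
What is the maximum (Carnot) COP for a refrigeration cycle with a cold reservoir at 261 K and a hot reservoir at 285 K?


dT = 285 - 261 = 24 K
COP_carnot = T_cold / dT = 261 / 24
COP_carnot = 10.875

10.875


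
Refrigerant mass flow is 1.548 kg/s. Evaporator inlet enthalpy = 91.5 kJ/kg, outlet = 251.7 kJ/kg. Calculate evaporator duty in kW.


dh = 251.7 - 91.5 = 160.2 kJ/kg
Q_evap = m_dot * dh = 1.548 * 160.2
Q_evap = 247.99 kW

247.99


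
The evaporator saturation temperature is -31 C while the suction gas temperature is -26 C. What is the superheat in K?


Superheat = T_suction - T_evap
Superheat = -26 - (-31)
Superheat = 5 K

5


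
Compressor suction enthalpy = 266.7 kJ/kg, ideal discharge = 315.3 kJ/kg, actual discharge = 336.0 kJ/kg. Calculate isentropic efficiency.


dh_ideal = 315.3 - 266.7 = 48.6 kJ/kg
dh_actual = 336.0 - 266.7 = 69.3 kJ/kg
eta_s = dh_ideal / dh_actual = 48.6 / 69.3
eta_s = 0.7013

0.7013


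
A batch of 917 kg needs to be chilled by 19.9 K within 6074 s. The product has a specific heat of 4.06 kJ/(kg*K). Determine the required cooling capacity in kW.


Q = m * cp * dT / t
Q = 917 * 4.06 * 19.9 / 6074
Q = 12.198 kW

12.198


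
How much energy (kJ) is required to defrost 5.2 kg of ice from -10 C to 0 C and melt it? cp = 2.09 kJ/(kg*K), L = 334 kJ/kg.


Sensible heat = cp * dT = 2.09 * 10 = 20.9 kJ/kg
Total per kg = 20.9 + 334 = 354.9 kJ/kg
Q = m * total = 5.2 * 354.9
Q = 1845.5 kJ

1845.5


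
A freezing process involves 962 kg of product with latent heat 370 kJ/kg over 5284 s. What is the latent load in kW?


Q_lat = m * h_fg / t
Q_lat = 962 * 370 / 5284
Q_lat = 67.36 kW

67.36


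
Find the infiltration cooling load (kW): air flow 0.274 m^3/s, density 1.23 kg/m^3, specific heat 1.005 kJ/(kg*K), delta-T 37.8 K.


Q = V_dot * rho * cp * dT
Q = 0.274 * 1.23 * 1.005 * 37.8
Q = 12.803 kW

12.803


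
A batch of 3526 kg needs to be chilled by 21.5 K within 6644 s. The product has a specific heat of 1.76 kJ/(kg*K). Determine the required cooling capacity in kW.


Q = m * cp * dT / t
Q = 3526 * 1.76 * 21.5 / 6644
Q = 20.082 kW

20.082


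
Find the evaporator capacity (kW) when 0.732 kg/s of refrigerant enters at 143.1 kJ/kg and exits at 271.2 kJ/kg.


dh = 271.2 - 143.1 = 128.1 kJ/kg
Q_evap = m_dot * dh = 0.732 * 128.1
Q_evap = 93.77 kW

93.77


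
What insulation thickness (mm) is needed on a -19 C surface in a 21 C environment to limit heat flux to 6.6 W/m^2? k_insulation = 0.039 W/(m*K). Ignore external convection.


dT = 21 - (-19) = 40 K
thickness = k * dT / q_max * 1000
thickness = 0.039 * 40 / 6.6 * 1000
thickness = 236.4 mm

236.4


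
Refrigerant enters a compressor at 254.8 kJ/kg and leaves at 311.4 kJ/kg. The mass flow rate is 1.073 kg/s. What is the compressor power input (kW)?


dh = 311.4 - 254.8 = 56.6 kJ/kg
W = m_dot * dh = 1.073 * 56.6 = 60.73 kW

60.73


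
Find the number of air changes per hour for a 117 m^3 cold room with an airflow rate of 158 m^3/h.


ACH = flow / volume
ACH = 158 / 117
ACH = 1.35

1.35


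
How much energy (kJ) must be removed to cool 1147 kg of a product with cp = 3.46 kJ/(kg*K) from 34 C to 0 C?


dT = 34 - (0) = 34 K
Q = m * cp * dT = 1147 * 3.46 * 34
Q = 134933 kJ

134933


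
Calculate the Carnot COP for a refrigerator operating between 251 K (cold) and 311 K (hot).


dT = 311 - 251 = 60 K
COP_carnot = T_cold / dT = 251 / 60
COP_carnot = 4.183

4.183


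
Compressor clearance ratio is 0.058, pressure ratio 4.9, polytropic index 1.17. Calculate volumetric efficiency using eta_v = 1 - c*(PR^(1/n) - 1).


PR^(1/n) = 4.9^(1/1.17) = 3.88965587
eta_v = 1 - 0.058 * (3.88965587 - 1)
eta_v = 0.8324

0.8324


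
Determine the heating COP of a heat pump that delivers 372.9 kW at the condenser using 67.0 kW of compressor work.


COP_hp = Q_cond / W
COP_hp = 372.9 / 67.0
COP_hp = 5.566

5.566


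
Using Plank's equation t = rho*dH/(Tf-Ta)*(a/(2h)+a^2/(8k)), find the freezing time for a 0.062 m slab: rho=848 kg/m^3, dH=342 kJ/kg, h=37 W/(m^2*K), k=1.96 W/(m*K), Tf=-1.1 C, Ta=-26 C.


dT = -1.1 - (-26) = 24.9 K
term1 = a/(2h) = 0.062/(2*37) = 0.0008378378378
term2 = a^2/(8k) = 0.062^2/(8*1.96) = 0.0002451530612
t = rho*dH*1000/dT * (term1 + term2)
t = 848*342*1000/24.9 * (0.0008378378378 + 0.0002451530612)
t = 12614 s

12614


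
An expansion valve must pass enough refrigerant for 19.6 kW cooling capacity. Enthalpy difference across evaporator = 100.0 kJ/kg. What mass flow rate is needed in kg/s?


m_dot = Q / dh
m_dot = 19.6 / 100.0
m_dot = 0.196 kg/s

0.196


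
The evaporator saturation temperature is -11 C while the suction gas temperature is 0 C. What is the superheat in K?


Superheat = T_suction - T_evap
Superheat = 0 - (-11)
Superheat = 11 K

11


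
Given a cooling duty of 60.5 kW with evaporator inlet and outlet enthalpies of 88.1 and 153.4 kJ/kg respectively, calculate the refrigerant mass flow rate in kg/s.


dh = 153.4 - 88.1 = 65.3 kJ/kg
m_dot = Q / dh = 60.5 / 65.3 = 0.9265 kg/s

0.9265


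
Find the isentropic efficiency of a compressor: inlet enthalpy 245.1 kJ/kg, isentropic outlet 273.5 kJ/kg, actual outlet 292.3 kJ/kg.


dh_ideal = 273.5 - 245.1 = 28.4 kJ/kg
dh_actual = 292.3 - 245.1 = 47.2 kJ/kg
eta_s = dh_ideal / dh_actual = 28.4 / 47.2
eta_s = 0.6017

0.6017


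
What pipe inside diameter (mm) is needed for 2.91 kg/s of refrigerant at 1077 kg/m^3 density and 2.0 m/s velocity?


A = m_dot / (rho * v) = 2.91 / (1077 * 2.0) = 0.00135097493 m^2
d = sqrt(4*A/pi) * 1000
d = 41.5 mm

41.5


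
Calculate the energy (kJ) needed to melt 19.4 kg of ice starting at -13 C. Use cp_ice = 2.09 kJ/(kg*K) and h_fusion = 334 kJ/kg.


Sensible heat = cp * dT = 2.09 * 13 = 27.17 kJ/kg
Total per kg = 27.17 + 334 = 361.17 kJ/kg
Q = m * total = 19.4 * 361.17
Q = 7006.7 kJ

7006.7


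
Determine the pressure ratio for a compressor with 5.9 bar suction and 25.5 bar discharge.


PR = P_high / P_low
PR = 25.5 / 5.9
PR = 4.322

4.322


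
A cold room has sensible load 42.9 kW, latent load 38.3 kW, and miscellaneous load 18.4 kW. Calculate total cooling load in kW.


Q_total = Q_s + Q_l + Q_misc
Q_total = 42.9 + 38.3 + 18.4
Q_total = 99.6 kW

99.6


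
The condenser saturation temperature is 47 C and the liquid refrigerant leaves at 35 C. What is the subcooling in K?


Subcooling = T_cond - T_liquid
Subcooling = 47 - 35
Subcooling = 12 K

12


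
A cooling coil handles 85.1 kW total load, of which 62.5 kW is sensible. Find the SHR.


SHR = Q_sensible / Q_total
SHR = 62.5 / 85.1
SHR = 0.734

0.734


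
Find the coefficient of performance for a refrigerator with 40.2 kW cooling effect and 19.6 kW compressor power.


COP = Q_evap / W
COP = 40.2 / 19.6
COP = 2.051

2.051


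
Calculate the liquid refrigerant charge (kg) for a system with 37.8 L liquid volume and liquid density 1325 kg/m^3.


Charge = V * rho / 1000
Charge = 37.8 * 1325 / 1000
Charge = 50.09 kg

50.09


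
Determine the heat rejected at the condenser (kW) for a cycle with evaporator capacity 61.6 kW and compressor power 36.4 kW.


Q_cond = Q_evap + W
Q_cond = 61.6 + 36.4
Q_cond = 98.0 kW

98.0


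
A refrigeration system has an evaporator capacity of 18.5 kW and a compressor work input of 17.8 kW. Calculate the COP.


COP = Q_evap / W
COP = 18.5 / 17.8
COP = 1.039

1.039


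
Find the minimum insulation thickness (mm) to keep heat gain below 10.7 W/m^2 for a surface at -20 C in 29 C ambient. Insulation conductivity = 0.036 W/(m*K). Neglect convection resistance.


dT = 29 - (-20) = 49 K
thickness = k * dT / q_max * 1000
thickness = 0.036 * 49 / 10.7 * 1000
thickness = 164.9 mm

164.9


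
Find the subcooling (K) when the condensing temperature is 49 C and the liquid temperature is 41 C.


Subcooling = T_cond - T_liquid
Subcooling = 49 - 41
Subcooling = 8 K

8


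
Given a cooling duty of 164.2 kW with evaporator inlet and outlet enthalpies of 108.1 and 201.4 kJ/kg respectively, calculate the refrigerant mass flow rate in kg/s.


dh = 201.4 - 108.1 = 93.3 kJ/kg
m_dot = Q / dh = 164.2 / 93.3 = 1.7599 kg/s

1.7599


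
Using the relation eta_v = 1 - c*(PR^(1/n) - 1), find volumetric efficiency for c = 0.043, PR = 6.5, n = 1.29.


PR^(1/n) = 6.5^(1/1.29) = 4.26742004
eta_v = 1 - 0.043 * (4.26742004 - 1)
eta_v = 0.8595

0.8595


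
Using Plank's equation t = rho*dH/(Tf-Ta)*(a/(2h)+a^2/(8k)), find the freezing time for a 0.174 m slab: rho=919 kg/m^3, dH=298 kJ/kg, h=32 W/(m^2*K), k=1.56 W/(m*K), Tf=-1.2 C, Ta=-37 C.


dT = -1.2 - (-37) = 35.8 K
term1 = a/(2h) = 0.174/(2*32) = 0.00271875
term2 = a^2/(8k) = 0.174^2/(8*1.56) = 0.002425961538
t = rho*dH*1000/dT * (term1 + term2)
t = 919*298*1000/35.8 * (0.00271875 + 0.002425961538)
t = 39356 s

39356


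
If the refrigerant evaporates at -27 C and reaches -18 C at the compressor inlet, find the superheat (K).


Superheat = T_suction - T_evap
Superheat = -18 - (-27)
Superheat = 9 K

9


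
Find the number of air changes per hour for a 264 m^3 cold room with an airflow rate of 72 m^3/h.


ACH = flow / volume
ACH = 72 / 264
ACH = 0.273

0.273


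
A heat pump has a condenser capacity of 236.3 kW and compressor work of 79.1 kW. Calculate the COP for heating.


COP_hp = Q_cond / W
COP_hp = 236.3 / 79.1
COP_hp = 2.987

2.987


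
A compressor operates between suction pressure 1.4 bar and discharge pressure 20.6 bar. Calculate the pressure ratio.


PR = P_high / P_low
PR = 20.6 / 1.4
PR = 14.714

14.714


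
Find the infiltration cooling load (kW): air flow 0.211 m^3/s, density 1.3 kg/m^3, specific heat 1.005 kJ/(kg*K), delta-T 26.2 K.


Q = V_dot * rho * cp * dT
Q = 0.211 * 1.3 * 1.005 * 26.2
Q = 7.223 kW

7.223


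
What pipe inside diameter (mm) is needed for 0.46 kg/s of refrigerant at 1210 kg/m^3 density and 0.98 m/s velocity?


A = m_dot / (rho * v) = 0.46 / (1210 * 0.98) = 0.0003879237645 m^2
d = sqrt(4*A/pi) * 1000
d = 22.2 mm

22.2


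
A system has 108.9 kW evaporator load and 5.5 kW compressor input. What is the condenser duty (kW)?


Q_cond = Q_evap + W
Q_cond = 108.9 + 5.5
Q_cond = 114.4 kW

114.4


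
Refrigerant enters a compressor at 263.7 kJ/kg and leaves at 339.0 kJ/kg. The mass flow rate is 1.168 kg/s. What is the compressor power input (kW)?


dh = 339.0 - 263.7 = 75.3 kJ/kg
W = m_dot * dh = 1.168 * 75.3 = 87.95 kW

87.95


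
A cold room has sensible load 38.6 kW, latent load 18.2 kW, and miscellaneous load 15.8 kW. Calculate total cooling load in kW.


Q_total = Q_s + Q_l + Q_misc
Q_total = 38.6 + 18.2 + 15.8
Q_total = 72.6 kW

72.6


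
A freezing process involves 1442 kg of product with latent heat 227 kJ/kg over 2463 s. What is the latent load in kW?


Q_lat = m * h_fg / t
Q_lat = 1442 * 227 / 2463
Q_lat = 132.9 kW

132.9


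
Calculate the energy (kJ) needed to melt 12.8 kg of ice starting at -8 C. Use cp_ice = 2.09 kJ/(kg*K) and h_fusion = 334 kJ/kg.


Sensible heat = cp * dT = 2.09 * 8 = 16.72 kJ/kg
Total per kg = 16.72 + 334 = 350.72 kJ/kg
Q = m * total = 12.8 * 350.72
Q = 4489.2 kJ

4489.2


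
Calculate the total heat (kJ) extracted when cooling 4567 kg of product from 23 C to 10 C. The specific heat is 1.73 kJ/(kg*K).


dT = 23 - (10) = 13 K
Q = m * cp * dT = 4567 * 1.73 * 13
Q = 102712 kJ

102712


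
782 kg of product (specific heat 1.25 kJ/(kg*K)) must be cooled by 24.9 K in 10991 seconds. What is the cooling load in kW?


Q = m * cp * dT / t
Q = 782 * 1.25 * 24.9 / 10991
Q = 2.215 kW

2.215


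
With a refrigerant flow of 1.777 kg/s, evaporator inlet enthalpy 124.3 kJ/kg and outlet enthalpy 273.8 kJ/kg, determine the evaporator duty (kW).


dh = 273.8 - 124.3 = 149.5 kJ/kg
Q_evap = m_dot * dh = 1.777 * 149.5
Q_evap = 265.66 kW

265.66


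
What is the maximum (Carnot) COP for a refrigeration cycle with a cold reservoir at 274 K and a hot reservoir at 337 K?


dT = 337 - 274 = 63 K
COP_carnot = T_cold / dT = 274 / 63
COP_carnot = 4.349

4.349


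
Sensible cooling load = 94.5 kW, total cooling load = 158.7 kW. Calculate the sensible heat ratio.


SHR = Q_sensible / Q_total
SHR = 94.5 / 158.7
SHR = 0.595

0.595


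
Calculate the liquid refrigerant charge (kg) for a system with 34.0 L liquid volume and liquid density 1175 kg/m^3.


Charge = V * rho / 1000
Charge = 34.0 * 1175 / 1000
Charge = 39.95 kg

39.95


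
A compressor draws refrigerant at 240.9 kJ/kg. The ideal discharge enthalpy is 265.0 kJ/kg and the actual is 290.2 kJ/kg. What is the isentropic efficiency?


dh_ideal = 265.0 - 240.9 = 24.1 kJ/kg
dh_actual = 290.2 - 240.9 = 49.3 kJ/kg
eta_s = dh_ideal / dh_actual = 24.1 / 49.3
eta_s = 0.4888

0.4888


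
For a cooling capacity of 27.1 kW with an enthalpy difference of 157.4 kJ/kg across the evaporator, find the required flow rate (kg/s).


m_dot = Q / dh
m_dot = 27.1 / 157.4
m_dot = 0.1722 kg/s

0.1722


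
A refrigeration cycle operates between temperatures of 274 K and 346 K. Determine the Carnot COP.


dT = 346 - 274 = 72 K
COP_carnot = T_cold / dT = 274 / 72
COP_carnot = 3.806

3.806


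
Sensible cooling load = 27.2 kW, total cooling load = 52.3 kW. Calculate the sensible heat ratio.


SHR = Q_sensible / Q_total
SHR = 27.2 / 52.3
SHR = 0.52

0.52


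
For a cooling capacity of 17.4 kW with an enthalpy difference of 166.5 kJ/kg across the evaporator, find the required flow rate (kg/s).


m_dot = Q / dh
m_dot = 17.4 / 166.5
m_dot = 0.1045 kg/s

0.1045


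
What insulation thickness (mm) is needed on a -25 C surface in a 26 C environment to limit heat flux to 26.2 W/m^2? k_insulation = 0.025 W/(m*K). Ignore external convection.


dT = 26 - (-25) = 51 K
thickness = k * dT / q_max * 1000
thickness = 0.025 * 51 / 26.2 * 1000
thickness = 48.7 mm

48.7


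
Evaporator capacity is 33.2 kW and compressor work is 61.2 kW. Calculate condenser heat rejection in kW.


Q_cond = Q_evap + W
Q_cond = 33.2 + 61.2
Q_cond = 94.4 kW

94.4


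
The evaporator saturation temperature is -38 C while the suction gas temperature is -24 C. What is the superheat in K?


Superheat = T_suction - T_evap
Superheat = -24 - (-38)
Superheat = 14 K

14


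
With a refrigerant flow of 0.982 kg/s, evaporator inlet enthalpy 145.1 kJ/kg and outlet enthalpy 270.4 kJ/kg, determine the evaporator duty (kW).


dh = 270.4 - 145.1 = 125.3 kJ/kg
Q_evap = m_dot * dh = 0.982 * 125.3
Q_evap = 123.04 kW

123.04


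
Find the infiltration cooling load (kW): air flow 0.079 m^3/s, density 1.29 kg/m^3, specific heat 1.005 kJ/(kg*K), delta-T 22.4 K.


Q = V_dot * rho * cp * dT
Q = 0.079 * 1.29 * 1.005 * 22.4
Q = 2.294 kW

2.294


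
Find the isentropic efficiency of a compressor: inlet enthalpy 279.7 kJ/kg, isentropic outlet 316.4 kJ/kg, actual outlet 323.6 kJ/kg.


dh_ideal = 316.4 - 279.7 = 36.7 kJ/kg
dh_actual = 323.6 - 279.7 = 43.9 kJ/kg
eta_s = dh_ideal / dh_actual = 36.7 / 43.9
eta_s = 0.836

0.836


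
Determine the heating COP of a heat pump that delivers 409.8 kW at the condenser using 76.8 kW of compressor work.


COP_hp = Q_cond / W
COP_hp = 409.8 / 76.8
COP_hp = 5.336

5.336


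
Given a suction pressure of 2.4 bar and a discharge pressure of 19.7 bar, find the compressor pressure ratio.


PR = P_high / P_low
PR = 19.7 / 2.4
PR = 8.208

8.208


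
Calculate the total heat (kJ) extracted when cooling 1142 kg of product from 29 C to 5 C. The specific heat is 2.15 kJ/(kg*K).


dT = 29 - (5) = 24 K
Q = m * cp * dT = 1142 * 2.15 * 24
Q = 58927 kJ

58927


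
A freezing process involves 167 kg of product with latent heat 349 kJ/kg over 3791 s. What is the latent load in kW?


Q_lat = m * h_fg / t
Q_lat = 167 * 349 / 3791
Q_lat = 15.37 kW

15.37


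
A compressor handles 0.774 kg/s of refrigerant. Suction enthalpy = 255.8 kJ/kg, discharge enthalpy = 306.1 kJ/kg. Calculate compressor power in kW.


dh = 306.1 - 255.8 = 50.3 kJ/kg
W = m_dot * dh = 0.774 * 50.3 = 38.93 kW

38.93


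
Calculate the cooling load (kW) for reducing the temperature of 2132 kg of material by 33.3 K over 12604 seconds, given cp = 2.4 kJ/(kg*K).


Q = m * cp * dT / t
Q = 2132 * 2.4 * 33.3 / 12604
Q = 13.519 kW

13.519


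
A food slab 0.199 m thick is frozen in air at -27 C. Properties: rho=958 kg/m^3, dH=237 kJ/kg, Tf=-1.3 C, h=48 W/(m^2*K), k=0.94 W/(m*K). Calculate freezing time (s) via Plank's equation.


dT = -1.3 - (-27) = 25.7 K
term1 = a/(2h) = 0.199/(2*48) = 0.002072916667
term2 = a^2/(8k) = 0.199^2/(8*0.94) = 0.005266090426
t = rho*dH*1000/dT * (term1 + term2)
t = 958*237*1000/25.7 * (0.002072916667 + 0.005266090426)
t = 64836 s

64836


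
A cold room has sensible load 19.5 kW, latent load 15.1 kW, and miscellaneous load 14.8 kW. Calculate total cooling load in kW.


Q_total = Q_s + Q_l + Q_misc
Q_total = 19.5 + 15.1 + 14.8
Q_total = 49.4 kW

49.4


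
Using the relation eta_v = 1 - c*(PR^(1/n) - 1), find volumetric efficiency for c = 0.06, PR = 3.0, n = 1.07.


PR^(1/n) = 3.0^(1/1.07) = 2.7919505
eta_v = 1 - 0.06 * (2.7919505 - 1)
eta_v = 0.8925

0.8925


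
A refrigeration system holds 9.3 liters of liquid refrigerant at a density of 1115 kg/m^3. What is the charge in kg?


Charge = V * rho / 1000
Charge = 9.3 * 1115 / 1000
Charge = 10.37 kg

10.37


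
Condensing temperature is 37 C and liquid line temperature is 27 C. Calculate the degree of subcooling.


Subcooling = T_cond - T_liquid
Subcooling = 37 - 27
Subcooling = 10 K

10


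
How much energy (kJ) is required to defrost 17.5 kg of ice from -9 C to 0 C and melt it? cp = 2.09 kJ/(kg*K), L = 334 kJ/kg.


Sensible heat = cp * dT = 2.09 * 9 = 18.81 kJ/kg
Total per kg = 18.81 + 334 = 352.81 kJ/kg
Q = m * total = 17.5 * 352.81
Q = 6174.2 kJ

6174.2


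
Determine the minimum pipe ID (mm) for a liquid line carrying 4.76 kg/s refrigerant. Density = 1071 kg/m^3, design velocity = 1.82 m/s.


A = m_dot / (rho * v) = 4.76 / (1071 * 1.82) = 0.002442002442 m^2
d = sqrt(4*A/pi) * 1000
d = 55.8 mm

55.8


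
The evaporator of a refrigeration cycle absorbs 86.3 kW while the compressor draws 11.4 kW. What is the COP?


COP = Q_evap / W
COP = 86.3 / 11.4
COP = 7.57

7.57
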